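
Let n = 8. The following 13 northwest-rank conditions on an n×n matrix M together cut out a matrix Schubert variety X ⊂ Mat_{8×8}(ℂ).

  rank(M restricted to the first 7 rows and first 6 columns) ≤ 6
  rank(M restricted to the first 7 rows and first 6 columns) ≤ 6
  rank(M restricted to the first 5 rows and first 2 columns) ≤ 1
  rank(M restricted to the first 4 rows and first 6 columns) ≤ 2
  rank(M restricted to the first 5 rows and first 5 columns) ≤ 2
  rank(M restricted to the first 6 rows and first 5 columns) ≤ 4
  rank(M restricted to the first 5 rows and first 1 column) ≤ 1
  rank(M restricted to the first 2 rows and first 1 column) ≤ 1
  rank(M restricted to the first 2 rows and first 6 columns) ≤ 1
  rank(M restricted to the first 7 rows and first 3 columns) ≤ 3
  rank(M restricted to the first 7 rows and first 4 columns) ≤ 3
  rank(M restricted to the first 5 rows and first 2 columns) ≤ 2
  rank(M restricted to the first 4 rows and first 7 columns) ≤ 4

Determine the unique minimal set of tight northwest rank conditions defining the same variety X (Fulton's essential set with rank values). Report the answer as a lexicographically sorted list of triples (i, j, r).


Rank table r_w(8×8) implied by the 13 constraints:

  row 1: 1 | 1 | 1 | 1 | 1 | 1 | 1 | 1
  row 2: 1 | 1 | 1 | 1 | 1 | 1 | 2 | 2
  row 3: 1 | 1 | 2 | 2 | 2 | 2 | 3 | 3
  row 4: 1 | 1 | 2 | 2 | 2 | 2 | 3 | 4
  row 5: 1 | 1 | 2 | 2 | 2 | 3 | 4 | 5
  row 6: 1 | 2 | 3 | 3 | 3 | 4 | 5 | 6
  row 7: 1 | 2 | 3 | 3 | 4 | 5 | 6 | 7
  row 8: 1 | 2 | 3 | 4 | 5 | 6 | 7 | 8

so w = (1, 7, 3, 8, 6, 2, 5, 4).

|D(w)|=14, |Ess(w)|=5:

[(2, 6, 1), (4, 6, 2), (5, 2, 1), (5, 5, 2), (7, 4, 3)]


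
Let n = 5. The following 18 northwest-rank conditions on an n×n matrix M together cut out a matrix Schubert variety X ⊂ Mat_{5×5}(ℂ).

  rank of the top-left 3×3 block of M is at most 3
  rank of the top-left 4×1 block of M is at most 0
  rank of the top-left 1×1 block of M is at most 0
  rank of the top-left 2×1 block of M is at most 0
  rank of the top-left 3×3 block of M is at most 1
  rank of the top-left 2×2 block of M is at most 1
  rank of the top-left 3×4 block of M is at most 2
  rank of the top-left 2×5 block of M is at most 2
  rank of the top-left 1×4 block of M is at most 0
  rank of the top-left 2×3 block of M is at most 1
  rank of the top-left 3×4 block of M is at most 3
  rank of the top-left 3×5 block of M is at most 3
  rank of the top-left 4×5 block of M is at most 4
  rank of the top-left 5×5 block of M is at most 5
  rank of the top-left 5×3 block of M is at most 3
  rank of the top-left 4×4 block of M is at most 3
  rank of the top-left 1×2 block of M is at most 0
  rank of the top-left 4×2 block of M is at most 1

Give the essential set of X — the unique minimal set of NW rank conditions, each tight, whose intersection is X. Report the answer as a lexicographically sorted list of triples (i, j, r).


Recovering R(i,j) via the rank-extension bound from the 18 conditions:

  0, 0, 0, 0, 1
  0, 1, 1, 1, 2
  0, 1, 1, 2, 3
  0, 1, 2, 3, 4
  1, 2, 3, 4, 5

reading off 1-entries of Δ²R: w = (5, 2, 4, 3, 1).

ℓ(w)=8; the 3 essential cells (i,j,r):

[(1, 4, 0), (3, 3, 1), (4, 1, 0)]


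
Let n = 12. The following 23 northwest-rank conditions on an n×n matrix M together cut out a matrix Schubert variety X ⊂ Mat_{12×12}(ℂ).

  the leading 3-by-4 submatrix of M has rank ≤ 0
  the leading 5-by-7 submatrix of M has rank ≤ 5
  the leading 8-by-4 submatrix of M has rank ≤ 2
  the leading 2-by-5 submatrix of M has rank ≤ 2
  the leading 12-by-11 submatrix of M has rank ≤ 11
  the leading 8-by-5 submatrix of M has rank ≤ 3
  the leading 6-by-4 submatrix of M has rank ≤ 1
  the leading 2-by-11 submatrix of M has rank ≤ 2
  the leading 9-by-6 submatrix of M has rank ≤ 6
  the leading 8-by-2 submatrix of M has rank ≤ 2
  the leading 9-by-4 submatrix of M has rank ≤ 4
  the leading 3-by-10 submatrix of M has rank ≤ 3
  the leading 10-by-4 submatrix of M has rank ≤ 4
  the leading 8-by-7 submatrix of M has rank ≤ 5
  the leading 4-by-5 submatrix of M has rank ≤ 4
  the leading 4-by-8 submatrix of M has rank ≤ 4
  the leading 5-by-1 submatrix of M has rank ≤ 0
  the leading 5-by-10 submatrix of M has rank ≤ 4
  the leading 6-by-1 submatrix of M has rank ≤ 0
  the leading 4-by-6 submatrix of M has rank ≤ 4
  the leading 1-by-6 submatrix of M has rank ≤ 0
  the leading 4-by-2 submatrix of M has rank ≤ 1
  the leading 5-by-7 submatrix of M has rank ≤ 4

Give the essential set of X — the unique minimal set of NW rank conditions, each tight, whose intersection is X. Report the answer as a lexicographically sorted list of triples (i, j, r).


Rank table r_w(12×12) implied by the 23 constraints:

  R[1]: 0 0 0 0 0 0 1 1 1 1 1 1
  R[2]: 0 0 0 0 1 1 2 2 2 2 2 2
  R[3]: 0 0 0 0 1 2 3 3 3 3 3 3
  R[4]: 0 1 1 1 2 3 4 4 4 4 4 4
  R[5]: 0 1 1 1 2 3 4 4 4 4 5 5
  R[6]: 0 1 1 1 2 3 4 5 5 5 6 6
  R[7]: 1 2 2 2 3 4 5 6 6 6 7 7
  R[8]: 1 2 2 2 3 4 5 6 7 7 8 8
  R[9]: 1 2 3 3 4 5 6 7 8 8 9 9
  R[10]: 1 2 3 4 5 6 7 8 9 9 10 10
  R[11]: 1 2 3 4 5 6 7 8 9 10 11 11
  R[12]: 1 2 3 4 5 6 7 8 9 10 11 12

reading off 1-entries of Δ²R: w = (7, 5, 6, 2, 11, 8, 1, 9, 3, 4, 10, 12).

ℓ(w)=26; the 6 essential cells (i,j,r):

[(1, 6, 0), (3, 4, 0), (5, 10, 4), (6, 1, 0), (6, 4, 1), (8, 4, 2)]


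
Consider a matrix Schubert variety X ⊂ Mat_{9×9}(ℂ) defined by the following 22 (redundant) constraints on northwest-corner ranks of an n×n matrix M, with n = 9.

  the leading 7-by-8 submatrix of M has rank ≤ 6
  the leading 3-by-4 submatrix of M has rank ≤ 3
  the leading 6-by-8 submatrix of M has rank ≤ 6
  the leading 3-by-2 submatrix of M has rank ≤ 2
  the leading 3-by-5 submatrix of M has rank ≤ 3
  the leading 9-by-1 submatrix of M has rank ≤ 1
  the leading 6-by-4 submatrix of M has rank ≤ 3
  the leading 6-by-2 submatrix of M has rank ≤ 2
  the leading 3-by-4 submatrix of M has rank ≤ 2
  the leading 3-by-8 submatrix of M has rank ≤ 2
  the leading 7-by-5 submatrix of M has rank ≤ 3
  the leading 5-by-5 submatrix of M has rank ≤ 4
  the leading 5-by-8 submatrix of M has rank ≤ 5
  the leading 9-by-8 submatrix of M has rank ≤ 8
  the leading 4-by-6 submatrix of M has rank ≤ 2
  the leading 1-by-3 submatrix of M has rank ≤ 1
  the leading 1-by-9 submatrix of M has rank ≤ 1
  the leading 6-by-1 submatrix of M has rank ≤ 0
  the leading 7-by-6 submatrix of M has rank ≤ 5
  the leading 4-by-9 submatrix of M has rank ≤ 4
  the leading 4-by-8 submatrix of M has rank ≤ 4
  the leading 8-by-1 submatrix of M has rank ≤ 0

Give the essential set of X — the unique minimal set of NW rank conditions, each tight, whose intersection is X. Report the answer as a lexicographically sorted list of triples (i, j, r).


Recovering R(i,j) via the rank-extension bound from the 22 conditions:

  row 1: 0 1 1 1 1 1 1 1 1
  row 2: 0 1 2 2 2 2 2 2 2
  row 3: 0 1 2 2 2 2 2 2 3
  row 4: 0 1 2 2 2 2 3 3 4
  row 5: 0 1 2 3 3 3 4 4 5
  row 6: 0 1 2 3 3 4 5 5 6
  row 7: 0 1 2 3 3 4 5 6 7
  row 8: 0 1 2 3 4 5 6 7 8
  row 9: 1 2 3 4 5 6 7 8 9

reading off 1-entries of Δ²R: w = (2, 3, 9, 7, 4, 6, 8, 5, 1).

ℓ(w)=18; the 4 essential cells (i,j,r):

[(3, 8, 2), (4, 6, 2), (7, 5, 3), (8, 1, 0)]


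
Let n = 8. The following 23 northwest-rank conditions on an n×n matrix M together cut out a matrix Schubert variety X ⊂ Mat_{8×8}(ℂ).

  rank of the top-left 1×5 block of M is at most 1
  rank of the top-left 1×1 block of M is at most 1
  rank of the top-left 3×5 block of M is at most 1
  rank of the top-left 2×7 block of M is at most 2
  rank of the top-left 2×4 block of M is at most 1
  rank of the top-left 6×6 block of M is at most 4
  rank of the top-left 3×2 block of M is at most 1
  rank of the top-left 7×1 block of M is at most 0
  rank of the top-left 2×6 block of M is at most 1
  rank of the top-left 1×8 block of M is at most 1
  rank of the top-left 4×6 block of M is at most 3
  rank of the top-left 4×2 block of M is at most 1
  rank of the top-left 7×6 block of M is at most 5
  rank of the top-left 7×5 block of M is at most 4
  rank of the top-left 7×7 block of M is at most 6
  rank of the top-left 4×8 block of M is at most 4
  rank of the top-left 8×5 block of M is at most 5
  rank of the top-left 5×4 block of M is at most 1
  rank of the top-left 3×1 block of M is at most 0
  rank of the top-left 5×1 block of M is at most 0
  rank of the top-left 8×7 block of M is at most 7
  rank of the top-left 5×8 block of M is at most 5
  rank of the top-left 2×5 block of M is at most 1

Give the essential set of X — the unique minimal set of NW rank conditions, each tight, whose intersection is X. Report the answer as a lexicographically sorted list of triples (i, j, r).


Recovering R(i,j) via the rank-extension bound from the 23 conditions:

  R[1]: 0 1 1 1 1 1 1 1
  R[2]: 0 1 1 1 1 1 2 2
  R[3]: 0 1 1 1 1 2 3 3
  R[4]: 0 1 1 1 2 3 4 4
  R[5]: 0 1 1 1 2 3 4 5
  R[6]: 0 1 2 2 3 4 5 6
  R[7]: 0 1 2 3 4 5 6 7
  R[8]: 1 2 3 4 5 6 7 8

reading off 1-entries of Δ²R: w = (2, 7, 6, 5, 8, 3, 4, 1).

Fulton essential set (4 of the 18 Rothe cells):

[(2, 6, 1), (3, 5, 1), (5, 4, 1), (7, 1, 0)]


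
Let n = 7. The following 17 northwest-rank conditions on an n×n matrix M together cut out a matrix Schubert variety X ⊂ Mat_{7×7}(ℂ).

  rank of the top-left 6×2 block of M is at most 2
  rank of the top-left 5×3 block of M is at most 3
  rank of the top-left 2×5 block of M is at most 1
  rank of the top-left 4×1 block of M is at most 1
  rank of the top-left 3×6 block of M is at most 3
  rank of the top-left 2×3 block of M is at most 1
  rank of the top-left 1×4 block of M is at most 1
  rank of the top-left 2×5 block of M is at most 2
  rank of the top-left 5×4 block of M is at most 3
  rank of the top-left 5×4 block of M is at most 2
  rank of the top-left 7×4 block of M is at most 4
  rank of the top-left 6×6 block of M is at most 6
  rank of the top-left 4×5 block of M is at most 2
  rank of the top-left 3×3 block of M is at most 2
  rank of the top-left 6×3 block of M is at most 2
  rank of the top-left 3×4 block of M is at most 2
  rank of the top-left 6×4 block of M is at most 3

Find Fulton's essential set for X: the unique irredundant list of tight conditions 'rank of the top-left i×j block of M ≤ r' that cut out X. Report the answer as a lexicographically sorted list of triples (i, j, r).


Rank table r_w(7×7) implied by the 17 constraints:

  R[1]: 1  1  1  1  1  1  1
  R[2]: 1  1  1  1  1  2  2
  R[3]: 1  2  2  2  2  3  3
  R[4]: 1  2  2  2  2  3  4
  R[5]: 1  2  2  2  3  4  5
  R[6]: 1  2  2  3  4  5  6
  R[7]: 1  2  3  4  5  6  7

hence w(1..7) = (1, 6, 2, 7, 5, 4, 3).

|D(w)|=10, |Ess(w)|=4:

[(2, 5, 1), (4, 5, 2), (5, 4, 2), (6, 3, 2)]


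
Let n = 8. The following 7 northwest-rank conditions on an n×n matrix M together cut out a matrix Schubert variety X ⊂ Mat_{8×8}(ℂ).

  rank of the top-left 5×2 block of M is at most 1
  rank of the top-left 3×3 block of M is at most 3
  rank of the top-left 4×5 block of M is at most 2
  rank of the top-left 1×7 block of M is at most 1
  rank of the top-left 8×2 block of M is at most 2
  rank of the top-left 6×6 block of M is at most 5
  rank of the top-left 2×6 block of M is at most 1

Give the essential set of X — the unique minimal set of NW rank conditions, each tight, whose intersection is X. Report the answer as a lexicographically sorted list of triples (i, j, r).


Recovering R(i,j) via the rank-extension bound from the 7 conditions:

  i=1: 1 1 1 1 1 1 1 1
  i=2: 1 1 1 1 1 1 2 2
  i=3: 1 1 2 2 2 2 3 3
  i=4: 1 1 2 2 2 3 4 4
  i=5: 1 1 2 3 3 4 5 5
  i=6: 1 2 3 4 4 5 6 6
  i=7: 1 2 3 4 5 6 7 7
  i=8: 1 2 3 4 5 6 7 8

so w = (1, 7, 3, 6, 4, 2, 5, 8).

3 SE-corners of the 10-cell Rothe diagram give Ess(w):

[(2, 6, 1), (4, 5, 2), (5, 2, 1)]


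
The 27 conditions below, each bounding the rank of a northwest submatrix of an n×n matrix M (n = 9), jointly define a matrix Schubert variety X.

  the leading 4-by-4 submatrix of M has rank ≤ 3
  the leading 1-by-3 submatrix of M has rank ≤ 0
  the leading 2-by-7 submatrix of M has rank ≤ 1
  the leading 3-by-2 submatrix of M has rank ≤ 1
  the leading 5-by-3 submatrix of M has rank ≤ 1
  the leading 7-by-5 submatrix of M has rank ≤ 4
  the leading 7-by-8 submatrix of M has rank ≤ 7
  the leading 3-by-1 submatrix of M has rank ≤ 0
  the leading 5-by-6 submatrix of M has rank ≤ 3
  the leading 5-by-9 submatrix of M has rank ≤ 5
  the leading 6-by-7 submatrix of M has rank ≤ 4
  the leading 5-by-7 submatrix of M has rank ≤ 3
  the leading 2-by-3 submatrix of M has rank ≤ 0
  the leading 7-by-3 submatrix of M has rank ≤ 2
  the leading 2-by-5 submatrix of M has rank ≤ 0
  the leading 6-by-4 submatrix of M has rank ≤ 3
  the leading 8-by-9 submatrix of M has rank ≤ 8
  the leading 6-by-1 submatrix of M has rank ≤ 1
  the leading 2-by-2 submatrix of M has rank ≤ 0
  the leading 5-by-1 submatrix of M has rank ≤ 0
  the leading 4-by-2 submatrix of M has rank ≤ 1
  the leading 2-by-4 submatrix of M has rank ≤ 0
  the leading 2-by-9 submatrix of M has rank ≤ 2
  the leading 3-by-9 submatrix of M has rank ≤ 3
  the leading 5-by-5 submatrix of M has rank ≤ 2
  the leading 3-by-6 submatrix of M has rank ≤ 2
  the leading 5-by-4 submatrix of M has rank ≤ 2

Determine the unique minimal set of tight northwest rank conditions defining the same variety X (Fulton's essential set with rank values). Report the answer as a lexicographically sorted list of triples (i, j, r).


The tightest implied rank at each (i,j), from the 27 conditions:

  row 1: 0 | 0 | 0 | 0 | 0 | 1 | 1 | 1 | 1
  row 2: 0 | 0 | 0 | 0 | 0 | 1 | 1 | 2 | 2
  row 3: 0 | 1 | 1 | 1 | 1 | 2 | 2 | 3 | 3
  row 4: 0 | 1 | 1 | 2 | 2 | 3 | 3 | 4 | 4
  row 5: 0 | 1 | 1 | 2 | 2 | 3 | 3 | 4 | 5
  row 6: 1 | 2 | 2 | 3 | 3 | 4 | 4 | 5 | 6
  row 7: 1 | 2 | 2 | 3 | 4 | 5 | 5 | 6 | 7
  row 8: 1 | 2 | 3 | 4 | 5 | 6 | 6 | 7 | 8
  row 9: 1 | 2 | 3 | 4 | 5 | 6 | 7 | 8 | 9

reading off 1-entries of Δ²R: w = (6, 8, 2, 4, 9, 1, 5, 3, 7).

7 SE-corners of the 19-cell Rothe diagram give Ess(w):

[(2, 5, 0), (2, 7, 1), (5, 1, 0), (5, 3, 1), (5, 5, 2), (5, 7, 3), (7, 3, 2)]


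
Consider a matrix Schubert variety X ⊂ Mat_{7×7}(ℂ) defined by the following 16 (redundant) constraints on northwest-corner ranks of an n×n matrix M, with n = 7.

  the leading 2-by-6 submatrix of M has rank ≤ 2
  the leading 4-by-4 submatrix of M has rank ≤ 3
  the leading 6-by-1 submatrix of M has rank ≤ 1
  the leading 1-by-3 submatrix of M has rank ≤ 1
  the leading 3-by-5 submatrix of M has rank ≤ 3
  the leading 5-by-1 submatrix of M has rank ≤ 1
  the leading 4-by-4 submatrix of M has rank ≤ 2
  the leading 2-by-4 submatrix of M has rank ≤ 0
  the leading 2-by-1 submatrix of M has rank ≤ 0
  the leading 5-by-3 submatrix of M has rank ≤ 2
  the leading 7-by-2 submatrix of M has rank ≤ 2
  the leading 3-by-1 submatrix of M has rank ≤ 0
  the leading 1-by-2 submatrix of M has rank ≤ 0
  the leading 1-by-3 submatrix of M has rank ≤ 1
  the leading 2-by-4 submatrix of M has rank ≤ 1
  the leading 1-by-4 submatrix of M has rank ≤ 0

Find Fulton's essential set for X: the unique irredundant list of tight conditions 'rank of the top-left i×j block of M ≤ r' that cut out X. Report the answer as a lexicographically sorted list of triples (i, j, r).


Propagating the 16 rank bounds to every northwest block:

  0 0 0 0 1 1 1
  0 0 0 0 1 2 2
  0 1 1 1 2 3 3
  1 2 2 2 3 4 4
  1 2 2 3 4 5 5
  1 2 3 4 5 6 6
  1 2 3 4 5 6 7

the unique w with this rank table is (5, 6, 2, 1, 4, 3, 7).

3 SE-corners of the 10-cell Rothe diagram give Ess(w):

[(2, 4, 0), (3, 1, 0), (5, 3, 2)]


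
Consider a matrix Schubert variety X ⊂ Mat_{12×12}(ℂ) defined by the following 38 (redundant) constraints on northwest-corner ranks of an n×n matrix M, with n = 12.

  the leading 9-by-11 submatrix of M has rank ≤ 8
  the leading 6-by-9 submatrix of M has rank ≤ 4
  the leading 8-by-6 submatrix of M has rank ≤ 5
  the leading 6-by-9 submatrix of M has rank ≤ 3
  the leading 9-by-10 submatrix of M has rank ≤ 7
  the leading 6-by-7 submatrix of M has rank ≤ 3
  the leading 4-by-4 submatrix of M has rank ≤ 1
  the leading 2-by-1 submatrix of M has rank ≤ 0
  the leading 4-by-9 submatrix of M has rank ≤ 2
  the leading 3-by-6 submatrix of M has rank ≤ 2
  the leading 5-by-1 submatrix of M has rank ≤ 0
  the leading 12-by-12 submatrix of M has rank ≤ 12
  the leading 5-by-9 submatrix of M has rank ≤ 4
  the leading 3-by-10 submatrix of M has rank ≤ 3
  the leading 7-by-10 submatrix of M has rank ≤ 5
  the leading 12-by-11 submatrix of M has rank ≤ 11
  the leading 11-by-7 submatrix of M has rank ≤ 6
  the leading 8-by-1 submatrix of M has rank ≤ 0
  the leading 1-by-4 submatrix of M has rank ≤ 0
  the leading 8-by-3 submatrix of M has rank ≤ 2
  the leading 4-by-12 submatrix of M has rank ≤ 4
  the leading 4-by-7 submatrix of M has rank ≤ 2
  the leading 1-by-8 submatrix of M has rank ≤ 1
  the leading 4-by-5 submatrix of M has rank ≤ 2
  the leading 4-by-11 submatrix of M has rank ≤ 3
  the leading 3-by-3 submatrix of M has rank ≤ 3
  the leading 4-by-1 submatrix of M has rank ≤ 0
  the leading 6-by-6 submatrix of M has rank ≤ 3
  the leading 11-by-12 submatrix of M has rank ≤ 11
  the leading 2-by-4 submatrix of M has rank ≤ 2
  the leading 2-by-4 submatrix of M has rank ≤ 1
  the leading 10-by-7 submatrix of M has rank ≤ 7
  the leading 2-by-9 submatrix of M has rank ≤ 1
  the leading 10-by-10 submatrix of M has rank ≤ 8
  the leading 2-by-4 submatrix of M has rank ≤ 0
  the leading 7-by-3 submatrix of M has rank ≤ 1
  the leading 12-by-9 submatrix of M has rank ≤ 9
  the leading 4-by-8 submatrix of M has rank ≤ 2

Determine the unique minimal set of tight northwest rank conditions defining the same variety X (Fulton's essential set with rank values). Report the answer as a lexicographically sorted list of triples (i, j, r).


Propagating the 38 rank bounds to every northwest block:

  R[1]: 0  0  0  0  1  1  1  1  1  1  1  1
  R[2]: 0  0  0  0  1  1  1  1  1  2  2  2
  R[3]: 0  1  1  1  2  2  2  2  2  3  3  3
  R[4]: 0  1  1  1  2  2  2  2  2  3  3  4
  R[5]: 0  1  1  2  3  3  3  3  3  4  4  5
  R[6]: 0  1  1  2  3  3  3  3  3  4  5  6
  R[7]: 0  1  1  2  3  4  4  4  4  5  6  7
  R[8]: 0  1  2  3  4  5  5  5  5  6  7  8
  R[9]: 1  2  3  4  5  6  6  6  6  7  8  9
  R[10]: 1  2  3  4  5  6  6  7  7  8  9  10
  R[11]: 1  2  3  4  5  6  6  7  8  9  10  11
  R[12]: 1  2  3  4  5  6  7  8  9  10  11  12

hence w(1..12) = (5, 10, 2, 12, 4, 11, 6, 3, 1, 8, 9, 7).

Fulton essential set (9 of the 34 Rothe cells):

[(2, 4, 0), (2, 9, 1), (4, 4, 1), (4, 9, 2), (4, 11, 3), (6, 9, 3), (7, 3, 1), (8, 1, 0), (11, 7, 6)]


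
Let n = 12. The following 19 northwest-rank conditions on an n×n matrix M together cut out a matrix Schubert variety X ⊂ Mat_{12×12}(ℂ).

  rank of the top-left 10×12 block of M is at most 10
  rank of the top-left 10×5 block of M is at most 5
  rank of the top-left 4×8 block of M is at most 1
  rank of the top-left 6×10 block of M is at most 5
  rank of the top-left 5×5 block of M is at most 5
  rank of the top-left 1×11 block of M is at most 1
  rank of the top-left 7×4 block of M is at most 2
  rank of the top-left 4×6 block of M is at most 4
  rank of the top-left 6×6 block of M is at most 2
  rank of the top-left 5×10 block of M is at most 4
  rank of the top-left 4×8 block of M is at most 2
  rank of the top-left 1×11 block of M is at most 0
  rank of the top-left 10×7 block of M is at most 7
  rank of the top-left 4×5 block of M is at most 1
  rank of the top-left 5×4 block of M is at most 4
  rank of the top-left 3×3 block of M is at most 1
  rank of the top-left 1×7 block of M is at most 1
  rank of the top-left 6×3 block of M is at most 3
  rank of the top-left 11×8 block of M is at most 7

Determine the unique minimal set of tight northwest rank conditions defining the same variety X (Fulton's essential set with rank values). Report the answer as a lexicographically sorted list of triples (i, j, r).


Reconstructing r_w from the 19 given conditions:

  row 1: 0  0  0  0  0  0  0  0  0  0  0  1
  row 2: 1  1  1  1  1  1  1  1  1  1  1  2
  row 3: 1  1  1  1  1  1  1  1  2  2  2  3
  row 4: 1  1  1  1  1  1  1  1  2  3  3  4
  row 5: 1  2  2  2  2  2  2  2  3  4  4  5
  row 6: 1  2  2  2  2  2  3  3  4  5  5  6
  row 7: 1  2  2  2  3  3  4  4  5  6  6  7
  row 8: 1  2  3  3  4  4  5  5  6  7  7  8
  row 9: 1  2  3  4  5  5  6  6  7  8  8  9
  row 10: 1  2  3  4  5  6  7  7  8  9  9  10
  row 11: 1  2  3  4  5  6  7  7  8  9  10  11
  row 12: 1  2  3  4  5  6  7  8  9  10  11  12

hence w(1..12) = (12, 1, 9, 10, 2, 7, 5, 3, 4, 6, 11, 8).

ℓ(w)=32; the 5 essential cells (i,j,r):

[(1, 11, 0), (4, 8, 1), (6, 6, 2), (7, 4, 2), (11, 8, 7)]


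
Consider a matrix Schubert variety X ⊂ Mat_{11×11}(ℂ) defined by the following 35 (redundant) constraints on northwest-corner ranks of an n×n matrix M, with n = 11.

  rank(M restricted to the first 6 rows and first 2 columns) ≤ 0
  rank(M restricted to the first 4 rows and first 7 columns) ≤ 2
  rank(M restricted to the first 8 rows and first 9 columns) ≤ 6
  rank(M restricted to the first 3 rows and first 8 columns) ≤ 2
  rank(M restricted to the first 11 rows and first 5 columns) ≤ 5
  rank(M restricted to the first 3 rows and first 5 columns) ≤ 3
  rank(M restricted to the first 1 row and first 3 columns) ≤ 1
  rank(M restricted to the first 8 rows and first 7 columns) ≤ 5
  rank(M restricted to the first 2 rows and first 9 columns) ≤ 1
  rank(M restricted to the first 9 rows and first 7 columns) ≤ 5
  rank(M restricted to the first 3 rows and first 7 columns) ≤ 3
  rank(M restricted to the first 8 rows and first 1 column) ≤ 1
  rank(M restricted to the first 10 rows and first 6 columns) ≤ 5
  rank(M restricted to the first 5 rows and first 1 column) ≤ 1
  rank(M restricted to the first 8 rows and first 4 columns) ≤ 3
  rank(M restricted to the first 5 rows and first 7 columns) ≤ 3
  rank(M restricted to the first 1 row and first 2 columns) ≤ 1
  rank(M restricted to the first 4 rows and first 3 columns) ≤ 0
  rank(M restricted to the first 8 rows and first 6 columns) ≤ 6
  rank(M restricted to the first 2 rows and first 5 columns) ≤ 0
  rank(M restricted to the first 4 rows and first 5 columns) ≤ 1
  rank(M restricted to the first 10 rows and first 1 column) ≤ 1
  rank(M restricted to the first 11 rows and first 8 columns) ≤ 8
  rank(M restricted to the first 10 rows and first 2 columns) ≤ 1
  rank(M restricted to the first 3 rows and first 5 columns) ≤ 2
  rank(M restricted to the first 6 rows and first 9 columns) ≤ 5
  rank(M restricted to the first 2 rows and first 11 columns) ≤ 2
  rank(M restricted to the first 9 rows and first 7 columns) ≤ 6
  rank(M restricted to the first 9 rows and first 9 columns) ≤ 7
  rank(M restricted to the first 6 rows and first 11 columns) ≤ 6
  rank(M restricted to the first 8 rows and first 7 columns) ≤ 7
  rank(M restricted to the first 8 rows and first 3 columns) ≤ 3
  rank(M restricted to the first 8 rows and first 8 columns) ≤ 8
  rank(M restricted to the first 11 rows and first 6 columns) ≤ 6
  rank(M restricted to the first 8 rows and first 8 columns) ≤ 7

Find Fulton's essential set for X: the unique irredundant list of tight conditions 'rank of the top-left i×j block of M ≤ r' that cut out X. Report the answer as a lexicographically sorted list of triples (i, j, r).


Rank table r_w(11×11) implied by the 35 constraints:

  0 0 0 0 0 1 1 1 1 1 1
  0 0 0 0 0 1 1 1 1 2 2
  0 0 0 1 1 2 2 2 2 3 3
  0 0 0 1 1 2 2 3 3 4 4
  0 0 1 2 2 3 3 4 4 5 5
  0 0 1 2 3 4 4 5 5 6 6
  1 1 2 3 4 5 5 6 6 7 7
  1 1 2 3 4 5 5 6 6 7 8
  1 1 2 3 4 5 5 6 7 8 9
  1 1 2 3 4 5 6 7 8 9 10
  1 2 3 4 5 6 7 8 9 10 11

reading off 1-entries of Δ²R: w = (6, 10, 4, 8, 3, 5, 1, 11, 9, 7, 2).

9 SE-corners of the 31-cell Rothe diagram give Ess(w):

[(2, 5, 0), (2, 9, 1), (4, 3, 0), (4, 5, 1), (4, 7, 2), (6, 2, 0), (8, 9, 6), (9, 7, 5), (10, 2, 1)]


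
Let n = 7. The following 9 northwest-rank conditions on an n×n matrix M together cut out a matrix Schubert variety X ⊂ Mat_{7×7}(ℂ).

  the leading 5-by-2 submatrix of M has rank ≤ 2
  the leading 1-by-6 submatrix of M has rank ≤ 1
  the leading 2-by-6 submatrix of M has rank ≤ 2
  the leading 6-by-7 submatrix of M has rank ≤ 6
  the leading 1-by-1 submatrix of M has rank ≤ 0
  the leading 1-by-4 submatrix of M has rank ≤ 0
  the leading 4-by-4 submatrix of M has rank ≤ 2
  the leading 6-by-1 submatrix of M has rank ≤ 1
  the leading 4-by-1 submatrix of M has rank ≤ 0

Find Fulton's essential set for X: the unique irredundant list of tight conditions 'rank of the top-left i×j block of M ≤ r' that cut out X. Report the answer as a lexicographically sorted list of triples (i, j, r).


Computing R[i][j] = min implied NW-rank bound (n=7, 9 conditions):

  i=1: 0, 0, 0, 0, 1, 1, 1
  i=2: 0, 1, 1, 1, 2, 2, 2
  i=3: 0, 1, 2, 2, 3, 3, 3
  i=4: 0, 1, 2, 2, 3, 4, 4
  i=5: 1, 2, 3, 3, 4, 5, 5
  i=6: 1, 2, 3, 4, 5, 6, 6
  i=7: 1, 2, 3, 4, 5, 6, 7

giving w = (5, 2, 3, 6, 1, 4, 7) via Δ²R.

|D(w)|=8, |Ess(w)|=3:

[(1, 4, 0), (4, 1, 0), (4, 4, 2)]


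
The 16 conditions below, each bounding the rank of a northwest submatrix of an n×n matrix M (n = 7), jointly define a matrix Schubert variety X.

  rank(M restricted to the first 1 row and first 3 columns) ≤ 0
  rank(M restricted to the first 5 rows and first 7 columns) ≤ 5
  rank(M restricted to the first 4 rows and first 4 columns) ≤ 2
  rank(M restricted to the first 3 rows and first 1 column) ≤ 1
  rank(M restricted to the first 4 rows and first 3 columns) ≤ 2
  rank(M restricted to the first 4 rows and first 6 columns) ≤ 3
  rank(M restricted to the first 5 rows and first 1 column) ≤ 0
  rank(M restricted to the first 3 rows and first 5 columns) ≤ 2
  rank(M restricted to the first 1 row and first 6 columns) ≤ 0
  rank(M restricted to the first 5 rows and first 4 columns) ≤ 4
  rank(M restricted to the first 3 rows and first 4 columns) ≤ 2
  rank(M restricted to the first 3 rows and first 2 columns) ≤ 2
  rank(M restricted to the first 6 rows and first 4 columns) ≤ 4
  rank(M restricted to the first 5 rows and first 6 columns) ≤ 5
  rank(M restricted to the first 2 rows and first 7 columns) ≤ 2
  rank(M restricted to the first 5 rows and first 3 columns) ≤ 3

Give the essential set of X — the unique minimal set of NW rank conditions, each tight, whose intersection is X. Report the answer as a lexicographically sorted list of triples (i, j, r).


Reconstructing r_w from the 16 given conditions:

  R[1]: 0 0 0 0 0 0 1
  R[2]: 0 1 1 1 1 1 2
  R[3]: 0 1 2 2 2 2 3
  R[4]: 0 1 2 2 3 3 4
  R[5]: 0 1 2 3 4 4 5
  R[6]: 1 2 3 4 5 5 6
  R[7]: 1 2 3 4 5 6 7

so w = (7, 2, 3, 5, 4, 1, 6).

3 SE-corners of the 11-cell Rothe diagram give Ess(w):

[(1, 6, 0), (4, 4, 2), (5, 1, 0)]


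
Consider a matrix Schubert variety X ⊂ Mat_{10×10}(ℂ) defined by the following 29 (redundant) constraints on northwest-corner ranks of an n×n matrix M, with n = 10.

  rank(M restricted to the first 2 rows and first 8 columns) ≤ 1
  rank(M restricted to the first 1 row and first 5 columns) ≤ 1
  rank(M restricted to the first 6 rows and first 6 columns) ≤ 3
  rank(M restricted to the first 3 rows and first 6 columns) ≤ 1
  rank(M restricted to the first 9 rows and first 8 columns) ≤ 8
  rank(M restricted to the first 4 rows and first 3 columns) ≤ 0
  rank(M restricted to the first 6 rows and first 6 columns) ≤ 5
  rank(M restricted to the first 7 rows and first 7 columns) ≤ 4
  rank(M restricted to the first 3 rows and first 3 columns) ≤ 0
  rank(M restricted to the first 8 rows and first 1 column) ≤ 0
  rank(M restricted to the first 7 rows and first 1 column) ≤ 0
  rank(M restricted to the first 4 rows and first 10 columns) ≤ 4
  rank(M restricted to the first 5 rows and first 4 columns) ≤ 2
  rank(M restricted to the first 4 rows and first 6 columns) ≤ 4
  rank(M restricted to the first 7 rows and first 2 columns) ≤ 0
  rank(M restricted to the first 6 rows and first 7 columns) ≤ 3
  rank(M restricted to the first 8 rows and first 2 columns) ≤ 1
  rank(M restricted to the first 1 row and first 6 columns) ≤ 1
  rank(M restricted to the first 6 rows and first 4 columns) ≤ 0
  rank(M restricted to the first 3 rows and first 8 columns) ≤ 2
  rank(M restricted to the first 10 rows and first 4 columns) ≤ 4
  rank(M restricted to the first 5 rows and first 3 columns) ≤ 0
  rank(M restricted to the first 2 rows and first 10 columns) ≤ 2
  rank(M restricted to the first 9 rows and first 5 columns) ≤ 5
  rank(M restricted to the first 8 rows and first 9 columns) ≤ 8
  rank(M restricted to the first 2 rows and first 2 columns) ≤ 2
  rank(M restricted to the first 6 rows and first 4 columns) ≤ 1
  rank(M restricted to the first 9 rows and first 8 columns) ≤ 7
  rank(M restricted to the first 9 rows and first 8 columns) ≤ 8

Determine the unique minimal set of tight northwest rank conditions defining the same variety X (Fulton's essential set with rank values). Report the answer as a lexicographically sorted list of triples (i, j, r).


Recovering R(i,j) via the rank-extension bound from the 29 conditions:

  0 0 0 0 1 1 1 1 1 1
  0 0 0 0 1 1 1 1 2 2
  0 0 0 0 1 1 2 2 3 3
  0 0 0 0 1 2 3 3 4 4
  0 0 0 0 1 2 3 4 5 5
  0 0 0 0 1 2 3 4 5 6
  0 0 1 1 2 3 4 5 6 7
  0 1 2 2 3 4 5 6 7 8
  1 2 3 3 4 5 6 7 8 9
  1 2 3 4 5 6 7 8 9 10

reading off 1-entries of Δ²R: w = (5, 9, 7, 6, 8, 10, 3, 2, 1, 4).

|D(w)|=31, |Ess(w)|=5:

[(2, 8, 1), (3, 6, 1), (6, 4, 0), (7, 2, 0), (8, 1, 0)]


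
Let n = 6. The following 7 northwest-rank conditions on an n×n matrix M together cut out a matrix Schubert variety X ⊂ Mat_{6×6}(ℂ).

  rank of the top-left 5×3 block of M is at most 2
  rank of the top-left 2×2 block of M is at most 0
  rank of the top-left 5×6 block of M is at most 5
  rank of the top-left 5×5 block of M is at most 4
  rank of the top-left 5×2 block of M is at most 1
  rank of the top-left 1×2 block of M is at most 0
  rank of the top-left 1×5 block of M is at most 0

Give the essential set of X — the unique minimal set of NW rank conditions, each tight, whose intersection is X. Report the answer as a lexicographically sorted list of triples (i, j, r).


Reconstructing r_w from the 7 given conditions:

  R[1]: 0, 0, 0, 0, 0, 1
  R[2]: 0, 0, 1, 1, 1, 2
  R[3]: 1, 1, 2, 2, 2, 3
  R[4]: 1, 1, 2, 3, 3, 4
  R[5]: 1, 1, 2, 3, 4, 5
  R[6]: 1, 2, 3, 4, 5, 6

hence w(1..6) = (6, 3, 1, 4, 5, 2).

D(w) has 9 cells with 3 SE-corners; essential set:

[(1, 5, 0), (2, 2, 0), (5, 2, 1)]


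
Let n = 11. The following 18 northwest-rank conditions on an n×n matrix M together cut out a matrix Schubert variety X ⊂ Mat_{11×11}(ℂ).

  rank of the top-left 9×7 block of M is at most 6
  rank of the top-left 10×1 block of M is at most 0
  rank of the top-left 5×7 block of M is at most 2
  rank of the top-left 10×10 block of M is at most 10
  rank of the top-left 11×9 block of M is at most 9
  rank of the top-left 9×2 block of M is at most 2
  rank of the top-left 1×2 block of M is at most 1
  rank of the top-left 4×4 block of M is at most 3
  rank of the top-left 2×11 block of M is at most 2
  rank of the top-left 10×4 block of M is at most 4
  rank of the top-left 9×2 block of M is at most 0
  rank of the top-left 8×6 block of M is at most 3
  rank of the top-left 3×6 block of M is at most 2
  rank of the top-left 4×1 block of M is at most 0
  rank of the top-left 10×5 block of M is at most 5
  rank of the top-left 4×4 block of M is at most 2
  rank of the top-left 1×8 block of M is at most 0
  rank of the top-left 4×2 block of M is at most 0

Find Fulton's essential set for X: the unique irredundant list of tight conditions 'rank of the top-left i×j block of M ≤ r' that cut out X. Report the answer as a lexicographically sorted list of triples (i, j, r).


Recovering R(i,j) via the rank-extension bound from the 18 conditions:

  row 1: 0 0 0 0 0 0 0 0 1 1 1
  row 2: 0 0 1 1 1 1 1 1 2 2 2
  row 3: 0 0 1 2 2 2 2 2 3 3 3
  row 4: 0 0 1 2 2 2 2 3 4 4 4
  row 5: 0 0 1 2 2 2 2 3 4 5 5
  row 6: 0 0 1 2 3 3 3 4 5 6 6
  row 7: 0 0 1 2 3 3 4 5 6 7 7
  row 8: 0 0 1 2 3 3 4 5 6 7 8
  row 9: 0 0 1 2 3 4 5 6 7 8 9
  row 10: 0 1 2 3 4 5 6 7 8 9 10
  row 11: 1 2 3 4 5 6 7 8 9 10 11

the unique w with this rank table is (9, 3, 4, 8, 10, 5, 7, 11, 6, 2, 1).

5 SE-corners of the 33-cell Rothe diagram give Ess(w):

[(1, 8, 0), (5, 7, 2), (8, 6, 3), (9, 2, 0), (10, 1, 0)]


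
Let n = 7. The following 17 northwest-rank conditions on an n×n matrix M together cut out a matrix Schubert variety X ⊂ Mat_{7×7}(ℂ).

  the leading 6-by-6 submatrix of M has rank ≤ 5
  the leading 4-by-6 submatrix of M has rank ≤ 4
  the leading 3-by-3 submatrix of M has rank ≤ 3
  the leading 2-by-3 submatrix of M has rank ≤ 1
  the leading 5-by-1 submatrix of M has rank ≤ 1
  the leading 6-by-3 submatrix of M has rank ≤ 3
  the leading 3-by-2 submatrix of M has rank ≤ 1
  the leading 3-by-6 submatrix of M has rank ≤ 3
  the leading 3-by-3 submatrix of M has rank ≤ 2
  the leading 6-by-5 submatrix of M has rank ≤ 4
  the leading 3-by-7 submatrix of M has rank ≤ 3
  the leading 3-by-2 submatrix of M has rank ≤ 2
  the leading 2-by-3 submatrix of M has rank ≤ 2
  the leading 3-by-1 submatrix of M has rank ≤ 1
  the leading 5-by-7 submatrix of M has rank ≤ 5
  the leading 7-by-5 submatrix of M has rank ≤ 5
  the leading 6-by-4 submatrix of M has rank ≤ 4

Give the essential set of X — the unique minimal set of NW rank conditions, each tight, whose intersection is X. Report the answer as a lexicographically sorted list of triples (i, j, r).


Recovering R(i,j) via the rank-extension bound from the 17 conditions:

  1  1  1  1  1  1  1
  1  1  1  2  2  2  2
  1  1  2  3  3  3  3
  1  2  3  4  4  4  4
  1  2  3  4  4  5  5
  1  2  3  4  4  5  6
  1  2  3  4  5  6  7

reading off 1-entries of Δ²R: w = (1, 4, 3, 2, 6, 7, 5).

|D(w)|=5, |Ess(w)|=3:

[(2, 3, 1), (3, 2, 1), (6, 5, 4)]


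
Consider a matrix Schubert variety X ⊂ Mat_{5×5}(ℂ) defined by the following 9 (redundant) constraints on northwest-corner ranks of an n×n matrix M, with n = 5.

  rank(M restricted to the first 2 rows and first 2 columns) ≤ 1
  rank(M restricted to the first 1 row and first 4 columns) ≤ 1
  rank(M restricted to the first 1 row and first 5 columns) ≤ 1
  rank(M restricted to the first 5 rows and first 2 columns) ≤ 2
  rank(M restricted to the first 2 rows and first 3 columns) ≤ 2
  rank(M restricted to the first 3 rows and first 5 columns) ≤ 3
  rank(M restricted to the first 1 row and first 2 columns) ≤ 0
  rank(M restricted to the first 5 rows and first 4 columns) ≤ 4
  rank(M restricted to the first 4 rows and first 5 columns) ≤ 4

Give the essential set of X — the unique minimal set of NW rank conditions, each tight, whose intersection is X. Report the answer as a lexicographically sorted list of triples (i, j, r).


Computing R[i][j] = min implied NW-rank bound (n=5, 9 conditions):

  R[1]: 0  0  1  1  1
  R[2]: 1  1  2  2  2
  R[3]: 1  2  3  3  3
  R[4]: 1  2  3  4  4
  R[5]: 1  2  3  4  5

so w = (3, 1, 2, 4, 5).

Fulton essential set (1 of the 2 Rothe cells):

[(1, 2, 0)]


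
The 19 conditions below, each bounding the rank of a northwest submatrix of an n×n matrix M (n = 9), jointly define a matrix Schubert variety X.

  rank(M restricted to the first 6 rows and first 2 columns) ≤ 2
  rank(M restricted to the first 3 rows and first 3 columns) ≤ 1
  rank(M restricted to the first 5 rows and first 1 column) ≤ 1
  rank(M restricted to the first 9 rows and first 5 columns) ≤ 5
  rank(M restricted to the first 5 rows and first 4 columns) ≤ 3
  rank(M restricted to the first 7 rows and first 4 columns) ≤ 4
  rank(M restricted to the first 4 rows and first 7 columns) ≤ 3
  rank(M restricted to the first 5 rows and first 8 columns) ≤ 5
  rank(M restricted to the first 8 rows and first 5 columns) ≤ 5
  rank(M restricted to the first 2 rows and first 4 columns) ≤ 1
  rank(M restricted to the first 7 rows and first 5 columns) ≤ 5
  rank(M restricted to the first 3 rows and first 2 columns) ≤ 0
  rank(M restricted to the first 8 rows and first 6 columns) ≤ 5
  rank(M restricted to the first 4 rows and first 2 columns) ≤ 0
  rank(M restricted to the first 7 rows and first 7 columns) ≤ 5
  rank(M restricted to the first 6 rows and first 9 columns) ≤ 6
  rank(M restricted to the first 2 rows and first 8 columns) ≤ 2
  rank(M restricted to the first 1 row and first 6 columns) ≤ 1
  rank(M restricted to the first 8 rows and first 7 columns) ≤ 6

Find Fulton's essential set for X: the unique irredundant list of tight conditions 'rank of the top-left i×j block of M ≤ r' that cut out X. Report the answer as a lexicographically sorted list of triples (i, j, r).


Reconstructing r_w from the 19 given conditions:

  0, 0, 1, 1, 1, 1, 1, 1, 1
  0, 0, 1, 1, 2, 2, 2, 2, 2
  0, 0, 1, 2, 3, 3, 3, 3, 3
  0, 0, 1, 2, 3, 3, 3, 4, 4
  1, 1, 2, 3, 4, 4, 4, 5, 5
  1, 2, 3, 4, 5, 5, 5, 6, 6
  1, 2, 3, 4, 5, 5, 5, 6, 7
  1, 2, 3, 4, 5, 5, 6, 7, 8
  1, 2, 3, 4, 5, 6, 7, 8, 9

second differences of R give the permutation w = (3, 5, 4, 8, 1, 2, 9, 7, 6).

Rothe diagram D(w) (14 cells), 5 SE-corners (essential conditions):

[(2, 4, 1), (4, 2, 0), (4, 7, 3), (7, 7, 5), (8, 6, 5)]


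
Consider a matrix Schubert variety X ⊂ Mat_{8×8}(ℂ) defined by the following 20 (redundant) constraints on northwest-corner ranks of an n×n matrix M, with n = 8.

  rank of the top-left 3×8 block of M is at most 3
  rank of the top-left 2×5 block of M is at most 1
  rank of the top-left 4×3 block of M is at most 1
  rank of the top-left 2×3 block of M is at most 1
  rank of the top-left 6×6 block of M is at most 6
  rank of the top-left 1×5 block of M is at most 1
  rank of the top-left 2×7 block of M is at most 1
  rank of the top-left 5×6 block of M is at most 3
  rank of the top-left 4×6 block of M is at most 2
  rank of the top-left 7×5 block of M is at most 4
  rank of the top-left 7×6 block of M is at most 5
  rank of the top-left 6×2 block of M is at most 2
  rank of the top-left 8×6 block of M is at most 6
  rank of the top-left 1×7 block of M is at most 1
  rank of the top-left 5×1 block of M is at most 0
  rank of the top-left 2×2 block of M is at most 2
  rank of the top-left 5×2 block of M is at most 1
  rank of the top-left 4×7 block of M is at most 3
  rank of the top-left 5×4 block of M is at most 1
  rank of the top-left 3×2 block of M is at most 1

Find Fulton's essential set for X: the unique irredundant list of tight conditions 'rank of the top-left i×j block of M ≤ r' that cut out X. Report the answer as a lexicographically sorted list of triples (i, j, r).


Rank table r_w(8×8) implied by the 20 constraints:

  i=1: 0 | 1 | 1 | 1 | 1 | 1 | 1 | 1
  i=2: 0 | 1 | 1 | 1 | 1 | 1 | 1 | 2
  i=3: 0 | 1 | 1 | 1 | 2 | 2 | 2 | 3
  i=4: 0 | 1 | 1 | 1 | 2 | 2 | 3 | 4
  i=5: 0 | 1 | 1 | 1 | 2 | 3 | 4 | 5
  i=6: 1 | 2 | 2 | 2 | 3 | 4 | 5 | 6
  i=7: 1 | 2 | 3 | 3 | 4 | 5 | 6 | 7
  i=8: 1 | 2 | 3 | 4 | 5 | 6 | 7 | 8

hence w(1..8) = (2, 8, 5, 7, 6, 1, 3, 4).

|D(w)|=17, |Ess(w)|=4:

[(2, 7, 1), (4, 6, 2), (5, 1, 0), (5, 4, 1)]


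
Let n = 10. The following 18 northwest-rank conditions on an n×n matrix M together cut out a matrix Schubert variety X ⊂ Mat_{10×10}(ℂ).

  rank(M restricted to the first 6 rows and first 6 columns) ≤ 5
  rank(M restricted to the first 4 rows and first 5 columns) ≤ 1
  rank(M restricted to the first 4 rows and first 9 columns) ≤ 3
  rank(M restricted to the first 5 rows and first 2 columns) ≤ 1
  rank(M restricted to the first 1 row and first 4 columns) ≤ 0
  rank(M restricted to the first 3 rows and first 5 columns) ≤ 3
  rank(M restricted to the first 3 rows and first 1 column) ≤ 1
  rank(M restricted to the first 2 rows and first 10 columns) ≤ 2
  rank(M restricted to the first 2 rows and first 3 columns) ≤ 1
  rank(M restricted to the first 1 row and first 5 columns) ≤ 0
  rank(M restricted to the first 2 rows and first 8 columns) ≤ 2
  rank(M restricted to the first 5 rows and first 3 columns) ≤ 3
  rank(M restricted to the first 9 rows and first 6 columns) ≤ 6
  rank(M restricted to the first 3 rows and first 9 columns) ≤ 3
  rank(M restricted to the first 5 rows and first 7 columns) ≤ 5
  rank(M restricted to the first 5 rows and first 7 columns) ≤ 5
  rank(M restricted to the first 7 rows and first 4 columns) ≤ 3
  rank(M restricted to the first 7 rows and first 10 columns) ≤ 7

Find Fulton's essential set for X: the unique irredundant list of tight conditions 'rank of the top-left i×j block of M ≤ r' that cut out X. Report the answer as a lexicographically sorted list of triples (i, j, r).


Propagating the 18 rank bounds to every northwest block:

  R[1]: 0, 0, 0, 0, 0, 1, 1, 1, 1, 1
  R[2]: 1, 1, 1, 1, 1, 2, 2, 2, 2, 2
  R[3]: 1, 1, 1, 1, 1, 2, 3, 3, 3, 3
  R[4]: 1, 1, 1, 1, 1, 2, 3, 3, 3, 4
  R[5]: 1, 1, 2, 2, 2, 3, 4, 4, 4, 5
  R[6]: 1, 2, 3, 3, 3, 4, 5, 5, 5, 6
  R[7]: 1, 2, 3, 3, 4, 5, 6, 6, 6, 7
  R[8]: 1, 2, 3, 4, 5, 6, 7, 7, 7, 8
  R[9]: 1, 2, 3, 4, 5, 6, 7, 8, 8, 9
  R[10]: 1, 2, 3, 4, 5, 6, 7, 8, 9, 10

reading off 1-entries of Δ²R: w = (6, 1, 7, 10, 3, 2, 5, 4, 8, 9).

Rothe diagram D(w) (17 cells), 5 SE-corners (essential conditions):

[(1, 5, 0), (4, 5, 1), (4, 9, 3), (5, 2, 1), (7, 4, 3)]
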